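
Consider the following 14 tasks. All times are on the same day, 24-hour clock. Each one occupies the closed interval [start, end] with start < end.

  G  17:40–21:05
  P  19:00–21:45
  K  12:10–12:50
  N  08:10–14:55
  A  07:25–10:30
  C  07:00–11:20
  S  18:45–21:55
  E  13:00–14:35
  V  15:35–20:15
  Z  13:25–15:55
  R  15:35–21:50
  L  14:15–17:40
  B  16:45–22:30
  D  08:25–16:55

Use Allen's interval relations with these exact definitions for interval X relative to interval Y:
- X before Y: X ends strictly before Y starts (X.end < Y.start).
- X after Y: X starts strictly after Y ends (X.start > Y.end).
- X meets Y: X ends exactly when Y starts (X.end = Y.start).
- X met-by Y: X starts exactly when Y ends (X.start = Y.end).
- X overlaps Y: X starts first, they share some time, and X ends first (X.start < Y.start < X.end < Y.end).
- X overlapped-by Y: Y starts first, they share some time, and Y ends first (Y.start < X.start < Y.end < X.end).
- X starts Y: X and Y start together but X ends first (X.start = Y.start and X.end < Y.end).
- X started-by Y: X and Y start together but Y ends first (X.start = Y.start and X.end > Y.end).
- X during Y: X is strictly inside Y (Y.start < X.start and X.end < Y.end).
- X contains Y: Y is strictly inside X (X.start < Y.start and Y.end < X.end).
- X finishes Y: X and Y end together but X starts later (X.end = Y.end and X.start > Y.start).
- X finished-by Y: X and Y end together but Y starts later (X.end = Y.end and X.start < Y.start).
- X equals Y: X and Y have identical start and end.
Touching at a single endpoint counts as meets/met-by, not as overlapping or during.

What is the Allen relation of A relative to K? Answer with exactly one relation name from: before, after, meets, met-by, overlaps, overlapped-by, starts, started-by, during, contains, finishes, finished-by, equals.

before

A = [07:25, 10:30]; K = [12:10, 12:50].
Compare endpoints: A.start < K.start, A.start < K.end, A.end < K.start, A.end < K.end.
That pattern is 'before'.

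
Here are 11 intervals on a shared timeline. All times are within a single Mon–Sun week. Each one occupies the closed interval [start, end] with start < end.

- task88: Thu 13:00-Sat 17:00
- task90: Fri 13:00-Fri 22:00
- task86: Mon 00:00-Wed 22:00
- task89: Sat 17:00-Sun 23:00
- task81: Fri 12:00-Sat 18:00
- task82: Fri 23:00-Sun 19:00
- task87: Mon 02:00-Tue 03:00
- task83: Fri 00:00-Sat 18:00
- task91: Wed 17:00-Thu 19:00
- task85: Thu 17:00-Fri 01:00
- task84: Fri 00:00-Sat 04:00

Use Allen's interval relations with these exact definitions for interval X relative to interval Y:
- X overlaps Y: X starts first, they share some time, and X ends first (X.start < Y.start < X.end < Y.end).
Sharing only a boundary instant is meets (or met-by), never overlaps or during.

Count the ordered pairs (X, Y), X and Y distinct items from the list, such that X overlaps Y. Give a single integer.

15

Checking all 110 ordered pairs for relation 'overlaps'; matching pairs in alphabetical order:
(task81, task82): task81 overlaps task82 ✓
(task81, task89): task81 overlaps task89 ✓
(task82, task89): task82 overlaps task89 ✓
(task83, task82): task83 overlaps task82 ✓
(task83, task89): task83 overlaps task89 ✓
(task84, task81): task84 overlaps task81 ✓
(task84, task82): task84 overlaps task82 ✓
(task85, task83): task85 overlaps task83 ✓
(task85, task84): task85 overlaps task84 ✓
(task86, task91): task86 overlaps task91 ✓
(task88, task81): task88 overlaps task81 ✓
(task88, task82): task88 overlaps task82 ✓
(task88, task83): task88 overlaps task83 ✓
(task91, task85): task91 overlaps task85 ✓
(task91, task88): task91 overlaps task88 ✓
Count: 15.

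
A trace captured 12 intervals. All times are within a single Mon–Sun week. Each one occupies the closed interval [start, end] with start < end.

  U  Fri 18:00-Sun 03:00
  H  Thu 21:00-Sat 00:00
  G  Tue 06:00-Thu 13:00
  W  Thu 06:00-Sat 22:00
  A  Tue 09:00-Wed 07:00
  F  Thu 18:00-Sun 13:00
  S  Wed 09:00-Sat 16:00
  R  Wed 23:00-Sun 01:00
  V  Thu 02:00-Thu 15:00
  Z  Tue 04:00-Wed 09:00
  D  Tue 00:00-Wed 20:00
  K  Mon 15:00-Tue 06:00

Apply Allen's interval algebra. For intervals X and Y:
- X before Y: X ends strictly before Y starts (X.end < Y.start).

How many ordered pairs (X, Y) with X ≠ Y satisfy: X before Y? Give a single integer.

33

Checking all 132 ordered pairs for relation 'before'; matching pairs in alphabetical order:
(A, F): A before F ✓
(A, H): A before H ✓
(A, R): A before R ✓
(A, S): A before S ✓
(A, U): A before U ✓
(A, V): A before V ✓
(A, W): A before W ✓
(D, F): D before F ✓
(D, H): D before H ✓
(D, R): D before R ✓
(D, U): D before U ✓
(D, V): D before V ✓
(D, W): D before W ✓
(G, F): G before F ✓
(G, H): G before H ✓
(G, U): G before U ✓
(K, A): K before A ✓
(K, F): K before F ✓
(K, H): K before H ✓
(K, R): K before R ✓
(K, S): K before S ✓
(K, U): K before U ✓
(K, V): K before V ✓
(K, W): K before W ✓
... plus 9 further pairs not listed.
Count: 33.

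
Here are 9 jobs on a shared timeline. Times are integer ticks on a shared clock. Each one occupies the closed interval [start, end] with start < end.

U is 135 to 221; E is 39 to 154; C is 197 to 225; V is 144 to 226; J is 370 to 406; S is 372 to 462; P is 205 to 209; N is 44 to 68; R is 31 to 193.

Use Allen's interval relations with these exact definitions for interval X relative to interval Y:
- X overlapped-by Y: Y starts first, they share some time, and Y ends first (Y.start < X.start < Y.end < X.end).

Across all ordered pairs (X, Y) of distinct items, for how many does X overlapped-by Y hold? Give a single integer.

7

Checking all 72 ordered pairs for relation 'overlapped-by'; matching pairs in alphabetical order:
(C, U): C overlapped-by U ✓
(S, J): S overlapped-by J ✓
(U, E): U overlapped-by E ✓
(U, R): U overlapped-by R ✓
(V, E): V overlapped-by E ✓
(V, R): V overlapped-by R ✓
(V, U): V overlapped-by U ✓
Count: 7.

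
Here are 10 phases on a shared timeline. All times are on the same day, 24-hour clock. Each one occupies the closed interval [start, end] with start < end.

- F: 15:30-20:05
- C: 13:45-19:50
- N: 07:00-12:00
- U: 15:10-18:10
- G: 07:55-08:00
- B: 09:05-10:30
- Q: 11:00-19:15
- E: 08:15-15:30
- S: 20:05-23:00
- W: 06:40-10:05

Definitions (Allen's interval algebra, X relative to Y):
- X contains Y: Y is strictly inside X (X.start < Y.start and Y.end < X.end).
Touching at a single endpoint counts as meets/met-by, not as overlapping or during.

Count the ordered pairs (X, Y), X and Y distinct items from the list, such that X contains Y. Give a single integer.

6

Checking all 90 ordered pairs for relation 'contains'; matching pairs in alphabetical order:
(C, U): C contains U ✓
(E, B): E contains B ✓
(N, B): N contains B ✓
(N, G): N contains G ✓
(Q, U): Q contains U ✓
(W, G): W contains G ✓
Count: 6.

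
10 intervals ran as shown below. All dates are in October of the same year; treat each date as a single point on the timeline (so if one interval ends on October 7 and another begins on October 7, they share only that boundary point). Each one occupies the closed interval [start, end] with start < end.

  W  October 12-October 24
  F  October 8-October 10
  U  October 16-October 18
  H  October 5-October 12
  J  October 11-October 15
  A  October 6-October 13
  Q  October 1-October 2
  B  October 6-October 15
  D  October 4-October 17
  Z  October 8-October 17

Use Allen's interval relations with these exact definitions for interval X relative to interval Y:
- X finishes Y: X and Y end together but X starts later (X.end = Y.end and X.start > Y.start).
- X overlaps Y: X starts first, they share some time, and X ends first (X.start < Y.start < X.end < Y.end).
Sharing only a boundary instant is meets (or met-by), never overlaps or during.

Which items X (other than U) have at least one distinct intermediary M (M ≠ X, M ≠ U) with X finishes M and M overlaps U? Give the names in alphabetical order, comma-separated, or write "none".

Target U = [October 16, October 18].
Intermediaries M with M overlaps U: D, Z.
Via D — items with X finishes D: Z.
Via Z — items with X finishes Z: none.
Union: Z.

Z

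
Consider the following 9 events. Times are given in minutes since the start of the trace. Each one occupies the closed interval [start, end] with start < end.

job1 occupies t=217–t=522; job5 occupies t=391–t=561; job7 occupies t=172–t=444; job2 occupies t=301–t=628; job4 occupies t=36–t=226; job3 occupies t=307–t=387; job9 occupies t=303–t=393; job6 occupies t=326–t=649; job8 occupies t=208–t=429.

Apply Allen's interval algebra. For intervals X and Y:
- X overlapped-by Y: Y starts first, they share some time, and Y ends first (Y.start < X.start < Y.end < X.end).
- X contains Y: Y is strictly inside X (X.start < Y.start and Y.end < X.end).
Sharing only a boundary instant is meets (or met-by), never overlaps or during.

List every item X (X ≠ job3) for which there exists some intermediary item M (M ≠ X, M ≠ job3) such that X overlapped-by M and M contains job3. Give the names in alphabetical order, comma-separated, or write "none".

job1, job2, job5, job6

Target job3 = [t=307, t=387].
Intermediaries M with M contains job3: job1, job2, job7, job8, job9.
Via job1 — items with X overlapped-by job1: job2, job5, job6.
Via job2 — items with X overlapped-by job2: job6.
Via job7 — items with X overlapped-by job7: job1, job2, job5, job6.
Via job8 — items with X overlapped-by job8: job1, job2, job5, job6.
Via job9 — items with X overlapped-by job9: job5, job6.
Union: job1, job2, job5, job6.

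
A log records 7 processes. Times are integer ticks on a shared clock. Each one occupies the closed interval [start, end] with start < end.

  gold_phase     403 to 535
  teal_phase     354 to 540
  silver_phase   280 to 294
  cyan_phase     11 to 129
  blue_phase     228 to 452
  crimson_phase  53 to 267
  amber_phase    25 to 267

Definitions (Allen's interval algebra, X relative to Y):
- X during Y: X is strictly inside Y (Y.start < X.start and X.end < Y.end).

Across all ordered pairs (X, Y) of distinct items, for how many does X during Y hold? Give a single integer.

2

Checking all 42 ordered pairs for relation 'during'; matching pairs in alphabetical order:
(gold_phase, teal_phase): gold_phase during teal_phase ✓
(silver_phase, blue_phase): silver_phase during blue_phase ✓
Count: 2.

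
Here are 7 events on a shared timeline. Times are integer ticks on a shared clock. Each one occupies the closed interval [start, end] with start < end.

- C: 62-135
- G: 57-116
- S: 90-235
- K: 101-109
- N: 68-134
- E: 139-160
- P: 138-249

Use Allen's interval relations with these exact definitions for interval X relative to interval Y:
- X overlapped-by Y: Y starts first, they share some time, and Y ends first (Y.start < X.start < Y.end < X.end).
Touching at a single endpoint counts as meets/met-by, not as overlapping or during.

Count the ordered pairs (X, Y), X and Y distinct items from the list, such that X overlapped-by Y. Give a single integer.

Checking all 42 ordered pairs for relation 'overlapped-by'; matching pairs in alphabetical order:
(C, G): C overlapped-by G ✓
(N, G): N overlapped-by G ✓
(P, S): P overlapped-by S ✓
(S, C): S overlapped-by C ✓
(S, G): S overlapped-by G ✓
(S, N): S overlapped-by N ✓
Count: 6.

6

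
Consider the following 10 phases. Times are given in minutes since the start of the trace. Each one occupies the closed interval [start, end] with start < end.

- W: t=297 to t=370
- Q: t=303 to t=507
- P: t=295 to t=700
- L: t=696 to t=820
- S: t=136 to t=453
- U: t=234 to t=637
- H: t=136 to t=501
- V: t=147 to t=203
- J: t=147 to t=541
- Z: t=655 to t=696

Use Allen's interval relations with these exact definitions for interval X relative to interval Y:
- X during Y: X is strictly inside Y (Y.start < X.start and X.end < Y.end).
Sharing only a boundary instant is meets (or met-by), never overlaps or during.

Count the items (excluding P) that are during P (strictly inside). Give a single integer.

3

Target P = [t=295, t=700].
H [t=136, t=501] → overlaps → no.
J [t=147, t=541] → overlaps → no.
L [t=696, t=820] → overlapped-by → no.
Q [t=303, t=507] → during → counts.
S [t=136, t=453] → overlaps → no.
U [t=234, t=637] → overlaps → no.
V [t=147, t=203] → before → no.
W [t=297, t=370] → during → counts.
Z [t=655, t=696] → during → counts.
Total: 3.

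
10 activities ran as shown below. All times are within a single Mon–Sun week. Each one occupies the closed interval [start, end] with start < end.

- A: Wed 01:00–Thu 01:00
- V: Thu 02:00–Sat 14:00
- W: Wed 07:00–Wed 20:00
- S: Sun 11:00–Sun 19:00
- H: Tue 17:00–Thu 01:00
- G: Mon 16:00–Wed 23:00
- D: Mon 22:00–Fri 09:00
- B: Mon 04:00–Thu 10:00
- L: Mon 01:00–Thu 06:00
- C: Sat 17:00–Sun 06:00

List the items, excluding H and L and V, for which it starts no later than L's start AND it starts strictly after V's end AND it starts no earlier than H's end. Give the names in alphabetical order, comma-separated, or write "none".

Conditions: its start is no later than L's start (X.start <= Mon 01:00) AND its start is strictly after V's end (X.start > Sat 14:00) AND its start is no earlier than H's end (X.start >= Thu 01:00).
A: start Wed 01:00 <= Mon 01:00? ✗; start Wed 01:00 > Sat 14:00? ✗; start Wed 01:00 >= Thu 01:00? ✗ → no.
B: start Mon 04:00 <= Mon 01:00? ✗; start Mon 04:00 > Sat 14:00? ✗; start Mon 04:00 >= Thu 01:00? ✗ → no.
C: start Sat 17:00 <= Mon 01:00? ✗; start Sat 17:00 > Sat 14:00? ✓; start Sat 17:00 >= Thu 01:00? ✓ → no.
D: start Mon 22:00 <= Mon 01:00? ✗; start Mon 22:00 > Sat 14:00? ✗; start Mon 22:00 >= Thu 01:00? ✗ → no.
G: start Mon 16:00 <= Mon 01:00? ✗; start Mon 16:00 > Sat 14:00? ✗; start Mon 16:00 >= Thu 01:00? ✗ → no.
S: start Sun 11:00 <= Mon 01:00? ✗; start Sun 11:00 > Sat 14:00? ✓; start Sun 11:00 >= Thu 01:00? ✓ → no.
W: start Wed 07:00 <= Mon 01:00? ✗; start Wed 07:00 > Sat 14:00? ✗; start Wed 07:00 >= Thu 01:00? ✗ → no.
Result: none.

none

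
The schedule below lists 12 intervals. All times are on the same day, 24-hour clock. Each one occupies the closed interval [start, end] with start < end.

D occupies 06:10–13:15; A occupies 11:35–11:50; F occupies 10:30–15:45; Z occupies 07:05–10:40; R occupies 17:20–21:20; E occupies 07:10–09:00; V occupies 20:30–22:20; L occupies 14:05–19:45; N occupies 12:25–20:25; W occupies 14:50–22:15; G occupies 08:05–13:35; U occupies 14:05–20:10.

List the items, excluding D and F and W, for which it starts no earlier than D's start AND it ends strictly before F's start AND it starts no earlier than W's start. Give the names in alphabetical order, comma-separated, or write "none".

none

Conditions: its start is no earlier than D's start (X.start >= 06:10) AND its end is strictly before F's start (X.end < 10:30) AND its start is no earlier than W's start (X.start >= 14:50).
A: start 11:35 >= 06:10? ✓; end 11:50 < 10:30? ✗; start 11:35 >= 14:50? ✗ → no.
E: start 07:10 >= 06:10? ✓; end 09:00 < 10:30? ✓; start 07:10 >= 14:50? ✗ → no.
G: start 08:05 >= 06:10? ✓; end 13:35 < 10:30? ✗; start 08:05 >= 14:50? ✗ → no.
L: start 14:05 >= 06:10? ✓; end 19:45 < 10:30? ✗; start 14:05 >= 14:50? ✗ → no.
N: start 12:25 >= 06:10? ✓; end 20:25 < 10:30? ✗; start 12:25 >= 14:50? ✗ → no.
R: start 17:20 >= 06:10? ✓; end 21:20 < 10:30? ✗; start 17:20 >= 14:50? ✓ → no.
U: start 14:05 >= 06:10? ✓; end 20:10 < 10:30? ✗; start 14:05 >= 14:50? ✗ → no.
V: start 20:30 >= 06:10? ✓; end 22:20 < 10:30? ✗; start 20:30 >= 14:50? ✓ → no.
Z: start 07:05 >= 06:10? ✓; end 10:40 < 10:30? ✗; start 07:05 >= 14:50? ✗ → no.
Result: none.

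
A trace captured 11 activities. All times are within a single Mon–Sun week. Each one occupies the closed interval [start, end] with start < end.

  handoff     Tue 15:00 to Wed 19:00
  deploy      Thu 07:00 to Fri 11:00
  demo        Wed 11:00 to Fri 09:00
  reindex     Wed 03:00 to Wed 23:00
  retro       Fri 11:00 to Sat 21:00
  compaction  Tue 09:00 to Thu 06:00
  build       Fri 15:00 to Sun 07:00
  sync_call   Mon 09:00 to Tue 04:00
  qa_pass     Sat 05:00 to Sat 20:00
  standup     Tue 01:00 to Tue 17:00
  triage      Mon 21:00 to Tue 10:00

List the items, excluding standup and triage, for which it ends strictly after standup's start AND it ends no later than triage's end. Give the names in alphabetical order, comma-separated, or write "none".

sync_call

Conditions: its end is strictly after standup's start (X.end > Tue 01:00) AND its end is no later than triage's end (X.end <= Tue 10:00).
build: end Sun 07:00 > Tue 01:00? ✓; end Sun 07:00 <= Tue 10:00? ✗ → no.
compaction: end Thu 06:00 > Tue 01:00? ✓; end Thu 06:00 <= Tue 10:00? ✗ → no.
demo: end Fri 09:00 > Tue 01:00? ✓; end Fri 09:00 <= Tue 10:00? ✗ → no.
deploy: end Fri 11:00 > Tue 01:00? ✓; end Fri 11:00 <= Tue 10:00? ✗ → no.
handoff: end Wed 19:00 > Tue 01:00? ✓; end Wed 19:00 <= Tue 10:00? ✗ → no.
qa_pass: end Sat 20:00 > Tue 01:00? ✓; end Sat 20:00 <= Tue 10:00? ✗ → no.
reindex: end Wed 23:00 > Tue 01:00? ✓; end Wed 23:00 <= Tue 10:00? ✗ → no.
retro: end Sat 21:00 > Tue 01:00? ✓; end Sat 21:00 <= Tue 10:00? ✗ → no.
sync_call: end Tue 04:00 > Tue 01:00? ✓; end Tue 04:00 <= Tue 10:00? ✓ → yes.
Result: sync_call.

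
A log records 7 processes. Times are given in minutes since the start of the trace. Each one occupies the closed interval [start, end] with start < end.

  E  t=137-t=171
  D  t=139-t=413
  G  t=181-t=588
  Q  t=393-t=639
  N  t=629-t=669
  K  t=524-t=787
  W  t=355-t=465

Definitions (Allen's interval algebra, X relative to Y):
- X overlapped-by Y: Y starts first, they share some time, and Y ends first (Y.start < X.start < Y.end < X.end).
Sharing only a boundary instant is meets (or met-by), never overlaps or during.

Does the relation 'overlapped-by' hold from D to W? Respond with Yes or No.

No

D = [t=139, t=413], W = [t=355, t=465].
Actual relation of D to W: overlaps.
Asked whether 'overlapped-by' holds → No.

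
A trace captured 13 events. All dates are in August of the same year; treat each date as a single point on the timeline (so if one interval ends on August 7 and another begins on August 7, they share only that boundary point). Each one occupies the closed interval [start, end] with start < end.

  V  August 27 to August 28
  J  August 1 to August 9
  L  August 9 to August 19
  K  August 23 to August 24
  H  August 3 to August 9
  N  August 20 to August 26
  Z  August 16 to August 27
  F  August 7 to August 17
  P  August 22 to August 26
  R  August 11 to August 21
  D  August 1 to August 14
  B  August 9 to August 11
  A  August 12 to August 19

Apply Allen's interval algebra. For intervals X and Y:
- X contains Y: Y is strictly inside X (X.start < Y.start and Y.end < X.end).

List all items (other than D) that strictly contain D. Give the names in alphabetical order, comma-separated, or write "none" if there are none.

none

Target D = [August 1, August 14].
A [August 12, August 19] → overlapped-by → no.
B [August 9, August 11] → during → no.
F [August 7, August 17] → overlapped-by → no.
H [August 3, August 9] → during → no.
J [August 1, August 9] → starts → no.
K [August 23, August 24] → after → no.
L [August 9, August 19] → overlapped-by → no.
N [August 20, August 26] → after → no.
P [August 22, August 26] → after → no.
R [August 11, August 21] → overlapped-by → no.
V [August 27, August 28] → after → no.
Z [August 16, August 27] → after → no.
Result: none.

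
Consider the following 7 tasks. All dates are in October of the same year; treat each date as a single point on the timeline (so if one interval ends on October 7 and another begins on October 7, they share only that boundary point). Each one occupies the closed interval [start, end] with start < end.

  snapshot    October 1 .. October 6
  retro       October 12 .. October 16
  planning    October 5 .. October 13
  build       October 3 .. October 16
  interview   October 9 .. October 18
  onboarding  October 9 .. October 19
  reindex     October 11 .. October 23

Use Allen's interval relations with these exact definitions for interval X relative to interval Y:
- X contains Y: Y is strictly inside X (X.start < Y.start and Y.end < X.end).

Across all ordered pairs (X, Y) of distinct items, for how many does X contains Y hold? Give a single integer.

4

Checking all 42 ordered pairs for relation 'contains'; matching pairs in alphabetical order:
(build, planning): build contains planning ✓
(interview, retro): interview contains retro ✓
(onboarding, retro): onboarding contains retro ✓
(reindex, retro): reindex contains retro ✓
Count: 4.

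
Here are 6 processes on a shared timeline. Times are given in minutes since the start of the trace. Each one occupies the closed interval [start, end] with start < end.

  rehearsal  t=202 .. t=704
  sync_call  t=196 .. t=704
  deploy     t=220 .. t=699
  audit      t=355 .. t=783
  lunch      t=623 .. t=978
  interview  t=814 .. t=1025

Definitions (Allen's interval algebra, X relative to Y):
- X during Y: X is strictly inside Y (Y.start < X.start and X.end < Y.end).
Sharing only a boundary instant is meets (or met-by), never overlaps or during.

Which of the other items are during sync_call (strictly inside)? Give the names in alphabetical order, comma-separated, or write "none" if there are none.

deploy

Target sync_call = [t=196, t=704].
audit [t=355, t=783] → overlapped-by → no.
deploy [t=220, t=699] → during → yes.
interview [t=814, t=1025] → after → no.
lunch [t=623, t=978] → overlapped-by → no.
rehearsal [t=202, t=704] → finishes → no.
Result: deploy.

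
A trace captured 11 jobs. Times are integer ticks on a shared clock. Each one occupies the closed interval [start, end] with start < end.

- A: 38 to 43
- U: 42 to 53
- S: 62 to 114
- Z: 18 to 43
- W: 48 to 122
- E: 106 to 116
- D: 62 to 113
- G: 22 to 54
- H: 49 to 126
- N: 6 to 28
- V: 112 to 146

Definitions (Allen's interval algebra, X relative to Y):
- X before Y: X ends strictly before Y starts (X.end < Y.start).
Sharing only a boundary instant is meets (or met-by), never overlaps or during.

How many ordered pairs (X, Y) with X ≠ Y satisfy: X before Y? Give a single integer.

28

Checking all 110 ordered pairs for relation 'before'; matching pairs in alphabetical order:
(A, D): A before D ✓
(A, E): A before E ✓
(A, H): A before H ✓
(A, S): A before S ✓
(A, V): A before V ✓
(A, W): A before W ✓
(G, D): G before D ✓
(G, E): G before E ✓
(G, S): G before S ✓
(G, V): G before V ✓
(N, A): N before A ✓
(N, D): N before D ✓
(N, E): N before E ✓
(N, H): N before H ✓
(N, S): N before S ✓
(N, U): N before U ✓
(N, V): N before V ✓
(N, W): N before W ✓
(U, D): U before D ✓
(U, E): U before E ✓
(U, S): U before S ✓
(U, V): U before V ✓
(Z, D): Z before D ✓
(Z, E): Z before E ✓
... plus 4 further pairs not listed.
Count: 28.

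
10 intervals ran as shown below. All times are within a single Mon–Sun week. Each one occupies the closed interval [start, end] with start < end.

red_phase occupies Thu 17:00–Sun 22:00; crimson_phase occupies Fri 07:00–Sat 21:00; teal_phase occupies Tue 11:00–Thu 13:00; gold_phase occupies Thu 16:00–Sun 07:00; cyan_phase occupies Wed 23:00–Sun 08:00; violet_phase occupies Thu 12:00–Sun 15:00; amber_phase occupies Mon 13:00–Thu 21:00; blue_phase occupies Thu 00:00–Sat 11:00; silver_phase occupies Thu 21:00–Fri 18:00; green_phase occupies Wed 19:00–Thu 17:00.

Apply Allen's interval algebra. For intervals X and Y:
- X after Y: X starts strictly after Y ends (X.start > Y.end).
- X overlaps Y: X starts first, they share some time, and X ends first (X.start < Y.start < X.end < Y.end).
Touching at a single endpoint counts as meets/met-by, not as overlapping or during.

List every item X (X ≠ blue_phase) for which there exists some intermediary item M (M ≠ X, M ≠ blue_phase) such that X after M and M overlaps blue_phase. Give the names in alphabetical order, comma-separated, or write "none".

Target blue_phase = [Thu 00:00, Sat 11:00].
Intermediaries M with M overlaps blue_phase: amber_phase, green_phase, teal_phase.
Via amber_phase — items with X after amber_phase: crimson_phase.
Via green_phase — items with X after green_phase: crimson_phase, silver_phase.
Via teal_phase — items with X after teal_phase: crimson_phase, gold_phase, red_phase, silver_phase.
Union: crimson_phase, gold_phase, red_phase, silver_phase.

crimson_phase, gold_phase, red_phase, silver_phase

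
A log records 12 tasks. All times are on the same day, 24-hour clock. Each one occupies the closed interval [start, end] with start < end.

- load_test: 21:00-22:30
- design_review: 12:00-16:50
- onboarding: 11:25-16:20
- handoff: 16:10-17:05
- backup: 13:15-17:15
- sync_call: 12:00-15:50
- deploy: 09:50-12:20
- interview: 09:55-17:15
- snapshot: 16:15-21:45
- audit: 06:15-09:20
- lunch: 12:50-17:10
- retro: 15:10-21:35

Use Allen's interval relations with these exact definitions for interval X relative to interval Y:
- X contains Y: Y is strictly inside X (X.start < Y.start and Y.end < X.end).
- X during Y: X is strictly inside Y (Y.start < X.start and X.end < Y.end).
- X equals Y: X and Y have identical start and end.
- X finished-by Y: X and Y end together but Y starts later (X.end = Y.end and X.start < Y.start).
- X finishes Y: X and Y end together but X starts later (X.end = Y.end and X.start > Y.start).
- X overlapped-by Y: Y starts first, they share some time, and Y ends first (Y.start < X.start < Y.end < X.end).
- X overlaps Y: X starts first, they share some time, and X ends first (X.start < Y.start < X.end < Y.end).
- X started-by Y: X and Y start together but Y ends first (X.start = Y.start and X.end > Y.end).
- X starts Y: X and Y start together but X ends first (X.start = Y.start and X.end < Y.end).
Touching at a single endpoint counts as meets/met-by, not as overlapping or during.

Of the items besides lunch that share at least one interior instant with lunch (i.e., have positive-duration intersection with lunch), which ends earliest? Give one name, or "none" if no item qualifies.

Target lunch = [12:50, 17:10].
audit [06:15, 09:20] → before → excluded.
backup [13:15, 17:15] → overlapped-by → candidate.
deploy [09:50, 12:20] → before → excluded.
design_review [12:00, 16:50] → overlaps → candidate.
handoff [16:10, 17:05] → during → candidate.
interview [09:55, 17:15] → contains → candidate.
load_test [21:00, 22:30] → after → excluded.
onboarding [11:25, 16:20] → overlaps → candidate.
retro [15:10, 21:35] → overlapped-by → candidate.
snapshot [16:15, 21:45] → overlapped-by → candidate.
sync_call [12:00, 15:50] → overlaps → candidate.
Among candidates, earliest end is 15:50 → sync_call.

sync_call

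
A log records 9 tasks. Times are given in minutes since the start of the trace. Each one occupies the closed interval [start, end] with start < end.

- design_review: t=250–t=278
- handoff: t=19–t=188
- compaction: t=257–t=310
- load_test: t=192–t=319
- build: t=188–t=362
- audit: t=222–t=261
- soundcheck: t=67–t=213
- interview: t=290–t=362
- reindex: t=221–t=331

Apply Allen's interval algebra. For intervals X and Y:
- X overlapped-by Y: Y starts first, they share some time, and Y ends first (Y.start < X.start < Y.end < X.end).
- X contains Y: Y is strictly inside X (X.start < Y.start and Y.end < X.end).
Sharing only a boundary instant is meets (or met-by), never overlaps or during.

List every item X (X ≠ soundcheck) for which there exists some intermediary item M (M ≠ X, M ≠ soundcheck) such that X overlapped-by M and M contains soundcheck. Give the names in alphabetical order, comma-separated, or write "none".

none

Target soundcheck = [t=67, t=213].
Intermediaries M with M contains soundcheck: none.
Union: none.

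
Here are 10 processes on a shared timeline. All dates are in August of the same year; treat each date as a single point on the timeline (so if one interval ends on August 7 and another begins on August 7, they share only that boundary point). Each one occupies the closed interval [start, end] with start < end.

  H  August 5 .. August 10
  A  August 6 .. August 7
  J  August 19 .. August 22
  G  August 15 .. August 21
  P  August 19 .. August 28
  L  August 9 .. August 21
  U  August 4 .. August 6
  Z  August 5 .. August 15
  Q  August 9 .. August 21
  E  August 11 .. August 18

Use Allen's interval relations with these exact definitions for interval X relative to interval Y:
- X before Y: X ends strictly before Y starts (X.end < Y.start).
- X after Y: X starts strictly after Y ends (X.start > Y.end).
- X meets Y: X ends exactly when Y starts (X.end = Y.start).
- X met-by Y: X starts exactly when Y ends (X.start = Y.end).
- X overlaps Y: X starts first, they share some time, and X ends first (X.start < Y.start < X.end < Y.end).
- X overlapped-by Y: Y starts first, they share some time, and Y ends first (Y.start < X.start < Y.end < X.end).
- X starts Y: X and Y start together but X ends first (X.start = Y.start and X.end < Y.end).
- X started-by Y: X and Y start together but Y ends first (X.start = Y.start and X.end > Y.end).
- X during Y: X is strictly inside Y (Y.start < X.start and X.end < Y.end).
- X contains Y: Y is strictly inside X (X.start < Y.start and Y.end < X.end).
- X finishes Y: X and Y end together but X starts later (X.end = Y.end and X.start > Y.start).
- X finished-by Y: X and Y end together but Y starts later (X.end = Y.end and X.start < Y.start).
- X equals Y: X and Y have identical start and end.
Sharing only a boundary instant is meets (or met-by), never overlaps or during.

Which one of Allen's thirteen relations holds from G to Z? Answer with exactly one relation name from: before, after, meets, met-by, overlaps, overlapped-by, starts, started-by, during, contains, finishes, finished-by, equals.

met-by

G = [August 15, August 21]; Z = [August 5, August 15].
Compare endpoints: G.start > Z.start, G.start = Z.end, G.end > Z.start, G.end > Z.end.
That pattern is 'met-by'.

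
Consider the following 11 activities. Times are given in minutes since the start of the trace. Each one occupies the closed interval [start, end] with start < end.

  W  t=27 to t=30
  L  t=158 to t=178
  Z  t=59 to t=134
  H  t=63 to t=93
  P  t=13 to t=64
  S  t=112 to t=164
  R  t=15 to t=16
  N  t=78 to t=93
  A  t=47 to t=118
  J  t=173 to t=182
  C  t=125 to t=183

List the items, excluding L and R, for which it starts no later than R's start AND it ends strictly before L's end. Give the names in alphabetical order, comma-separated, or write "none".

Conditions: its start is no later than R's start (X.start <= t=15) AND its end is strictly before L's end (X.end < t=178).
A: start t=47 <= t=15? ✗; end t=118 < t=178? ✓ → no.
C: start t=125 <= t=15? ✗; end t=183 < t=178? ✗ → no.
H: start t=63 <= t=15? ✗; end t=93 < t=178? ✓ → no.
J: start t=173 <= t=15? ✗; end t=182 < t=178? ✗ → no.
N: start t=78 <= t=15? ✗; end t=93 < t=178? ✓ → no.
P: start t=13 <= t=15? ✓; end t=64 < t=178? ✓ → yes.
S: start t=112 <= t=15? ✗; end t=164 < t=178? ✓ → no.
W: start t=27 <= t=15? ✗; end t=30 < t=178? ✓ → no.
Z: start t=59 <= t=15? ✗; end t=134 < t=178? ✓ → no.
Result: P.

P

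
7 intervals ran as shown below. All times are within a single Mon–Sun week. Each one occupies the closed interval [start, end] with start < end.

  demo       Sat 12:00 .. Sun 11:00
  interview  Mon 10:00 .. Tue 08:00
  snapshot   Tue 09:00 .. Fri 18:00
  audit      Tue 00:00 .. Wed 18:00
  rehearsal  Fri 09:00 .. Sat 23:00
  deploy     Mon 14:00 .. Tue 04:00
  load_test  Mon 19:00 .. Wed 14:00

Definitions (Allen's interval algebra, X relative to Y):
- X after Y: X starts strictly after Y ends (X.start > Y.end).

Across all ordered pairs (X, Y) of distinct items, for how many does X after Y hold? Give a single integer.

11

Checking all 42 ordered pairs for relation 'after'; matching pairs in alphabetical order:
(demo, audit): demo after audit ✓
(demo, deploy): demo after deploy ✓
(demo, interview): demo after interview ✓
(demo, load_test): demo after load_test ✓
(demo, snapshot): demo after snapshot ✓
(rehearsal, audit): rehearsal after audit ✓
(rehearsal, deploy): rehearsal after deploy ✓
(rehearsal, interview): rehearsal after interview ✓
(rehearsal, load_test): rehearsal after load_test ✓
(snapshot, deploy): snapshot after deploy ✓
(snapshot, interview): snapshot after interview ✓
Count: 11.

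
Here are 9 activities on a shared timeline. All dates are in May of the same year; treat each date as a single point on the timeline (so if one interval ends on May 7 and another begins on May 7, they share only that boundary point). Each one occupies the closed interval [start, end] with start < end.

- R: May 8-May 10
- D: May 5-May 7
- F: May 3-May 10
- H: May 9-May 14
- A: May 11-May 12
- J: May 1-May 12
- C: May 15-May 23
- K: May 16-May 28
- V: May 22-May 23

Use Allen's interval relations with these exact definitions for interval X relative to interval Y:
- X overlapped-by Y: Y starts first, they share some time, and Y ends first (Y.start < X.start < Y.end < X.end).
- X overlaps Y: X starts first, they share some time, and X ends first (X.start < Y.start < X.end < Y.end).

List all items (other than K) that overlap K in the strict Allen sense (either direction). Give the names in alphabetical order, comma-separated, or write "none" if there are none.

C

Target K = [May 16, May 28].
A [May 11, May 12] → before → no.
C [May 15, May 23] → overlaps → yes.
D [May 5, May 7] → before → no.
F [May 3, May 10] → before → no.
H [May 9, May 14] → before → no.
J [May 1, May 12] → before → no.
R [May 8, May 10] → before → no.
V [May 22, May 23] → during → no.
Result: C.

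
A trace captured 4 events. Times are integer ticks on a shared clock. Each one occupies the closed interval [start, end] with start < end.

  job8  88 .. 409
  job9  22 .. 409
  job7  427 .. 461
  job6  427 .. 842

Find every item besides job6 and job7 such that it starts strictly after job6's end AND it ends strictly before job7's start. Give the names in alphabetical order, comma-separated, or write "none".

none

Conditions: its start is strictly after job6's end (X.start > 842) AND its end is strictly before job7's start (X.end < 427).
job8: start 88 > 842? ✗; end 409 < 427? ✓ → no.
job9: start 22 > 842? ✗; end 409 < 427? ✓ → no.
Result: none.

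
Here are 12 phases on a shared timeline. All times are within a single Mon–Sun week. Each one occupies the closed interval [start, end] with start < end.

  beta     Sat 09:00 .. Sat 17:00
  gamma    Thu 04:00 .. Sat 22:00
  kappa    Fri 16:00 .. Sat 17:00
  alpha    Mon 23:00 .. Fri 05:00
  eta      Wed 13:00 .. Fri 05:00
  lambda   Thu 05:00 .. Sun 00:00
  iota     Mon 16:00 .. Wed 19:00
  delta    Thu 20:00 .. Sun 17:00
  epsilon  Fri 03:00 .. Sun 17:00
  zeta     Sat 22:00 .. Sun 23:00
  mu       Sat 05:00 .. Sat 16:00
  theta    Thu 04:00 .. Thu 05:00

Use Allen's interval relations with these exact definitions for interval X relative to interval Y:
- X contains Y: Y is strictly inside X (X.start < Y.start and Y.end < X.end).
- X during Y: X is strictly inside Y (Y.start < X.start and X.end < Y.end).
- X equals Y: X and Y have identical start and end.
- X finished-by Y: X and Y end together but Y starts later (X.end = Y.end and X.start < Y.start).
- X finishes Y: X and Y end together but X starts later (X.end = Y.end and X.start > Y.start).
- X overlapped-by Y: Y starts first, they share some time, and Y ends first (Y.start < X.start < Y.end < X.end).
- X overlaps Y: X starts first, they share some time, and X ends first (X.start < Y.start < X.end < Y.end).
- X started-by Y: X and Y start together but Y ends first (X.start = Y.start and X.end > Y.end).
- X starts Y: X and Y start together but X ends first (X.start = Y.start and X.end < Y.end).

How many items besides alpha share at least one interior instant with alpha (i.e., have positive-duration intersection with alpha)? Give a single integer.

Target alpha = [Mon 23:00, Fri 05:00].
beta [Sat 09:00, Sat 17:00] → after → no.
delta [Thu 20:00, Sun 17:00] → overlapped-by → counts.
epsilon [Fri 03:00, Sun 17:00] → overlapped-by → counts.
eta [Wed 13:00, Fri 05:00] → finishes → counts.
gamma [Thu 04:00, Sat 22:00] → overlapped-by → counts.
iota [Mon 16:00, Wed 19:00] → overlaps → counts.
kappa [Fri 16:00, Sat 17:00] → after → no.
lambda [Thu 05:00, Sun 00:00] → overlapped-by → counts.
mu [Sat 05:00, Sat 16:00] → after → no.
theta [Thu 04:00, Thu 05:00] → during → counts.
zeta [Sat 22:00, Sun 23:00] → after → no.
Total: 7.

7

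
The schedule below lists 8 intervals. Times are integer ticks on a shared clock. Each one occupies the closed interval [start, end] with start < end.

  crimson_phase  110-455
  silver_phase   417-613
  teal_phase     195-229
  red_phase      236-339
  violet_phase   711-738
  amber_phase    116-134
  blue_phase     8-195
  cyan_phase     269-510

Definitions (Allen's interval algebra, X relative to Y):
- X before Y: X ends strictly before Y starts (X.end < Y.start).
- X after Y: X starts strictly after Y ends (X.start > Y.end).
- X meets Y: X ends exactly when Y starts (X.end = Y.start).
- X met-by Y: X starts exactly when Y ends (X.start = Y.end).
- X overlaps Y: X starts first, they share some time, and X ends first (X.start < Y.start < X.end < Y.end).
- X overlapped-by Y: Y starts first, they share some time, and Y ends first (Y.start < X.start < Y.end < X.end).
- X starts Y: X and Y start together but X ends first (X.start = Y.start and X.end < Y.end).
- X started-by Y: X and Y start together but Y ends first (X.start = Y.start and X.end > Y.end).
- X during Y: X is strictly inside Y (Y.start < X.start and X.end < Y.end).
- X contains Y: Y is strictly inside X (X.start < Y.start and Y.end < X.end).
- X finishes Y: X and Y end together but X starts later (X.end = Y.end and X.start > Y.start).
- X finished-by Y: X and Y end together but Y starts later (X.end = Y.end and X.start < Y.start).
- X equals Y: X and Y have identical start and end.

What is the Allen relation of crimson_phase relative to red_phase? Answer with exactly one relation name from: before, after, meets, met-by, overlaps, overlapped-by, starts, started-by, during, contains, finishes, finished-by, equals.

crimson_phase = [110, 455]; red_phase = [236, 339].
Compare endpoints: crimson_phase.start < red_phase.start, crimson_phase.start < red_phase.end, crimson_phase.end > red_phase.start, crimson_phase.end > red_phase.end.
That pattern is 'contains'.

contains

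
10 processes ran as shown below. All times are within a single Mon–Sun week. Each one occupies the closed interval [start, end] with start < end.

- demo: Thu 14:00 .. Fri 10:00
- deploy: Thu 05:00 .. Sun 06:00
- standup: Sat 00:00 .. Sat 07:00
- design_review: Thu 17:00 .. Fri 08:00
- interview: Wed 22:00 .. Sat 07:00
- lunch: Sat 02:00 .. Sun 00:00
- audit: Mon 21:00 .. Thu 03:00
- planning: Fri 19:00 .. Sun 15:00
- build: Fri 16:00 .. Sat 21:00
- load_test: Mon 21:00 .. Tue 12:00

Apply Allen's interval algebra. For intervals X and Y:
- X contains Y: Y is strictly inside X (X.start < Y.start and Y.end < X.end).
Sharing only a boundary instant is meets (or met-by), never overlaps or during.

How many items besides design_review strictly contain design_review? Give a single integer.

Target design_review = [Thu 17:00, Fri 08:00].
audit [Mon 21:00, Thu 03:00] → before → no.
build [Fri 16:00, Sat 21:00] → after → no.
demo [Thu 14:00, Fri 10:00] → contains → counts.
deploy [Thu 05:00, Sun 06:00] → contains → counts.
interview [Wed 22:00, Sat 07:00] → contains → counts.
load_test [Mon 21:00, Tue 12:00] → before → no.
lunch [Sat 02:00, Sun 00:00] → after → no.
planning [Fri 19:00, Sun 15:00] → after → no.
standup [Sat 00:00, Sat 07:00] → after → no.
Total: 3.

3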